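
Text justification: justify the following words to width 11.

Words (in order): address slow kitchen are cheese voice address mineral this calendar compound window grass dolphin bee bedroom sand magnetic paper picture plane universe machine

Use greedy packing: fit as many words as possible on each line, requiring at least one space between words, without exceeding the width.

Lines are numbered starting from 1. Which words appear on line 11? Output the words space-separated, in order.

Line 1: ['address'] (min_width=7, slack=4)
Line 2: ['slow'] (min_width=4, slack=7)
Line 3: ['kitchen', 'are'] (min_width=11, slack=0)
Line 4: ['cheese'] (min_width=6, slack=5)
Line 5: ['voice'] (min_width=5, slack=6)
Line 6: ['address'] (min_width=7, slack=4)
Line 7: ['mineral'] (min_width=7, slack=4)
Line 8: ['this'] (min_width=4, slack=7)
Line 9: ['calendar'] (min_width=8, slack=3)
Line 10: ['compound'] (min_width=8, slack=3)
Line 11: ['window'] (min_width=6, slack=5)
Line 12: ['grass'] (min_width=5, slack=6)
Line 13: ['dolphin', 'bee'] (min_width=11, slack=0)
Line 14: ['bedroom'] (min_width=7, slack=4)
Line 15: ['sand'] (min_width=4, slack=7)
Line 16: ['magnetic'] (min_width=8, slack=3)
Line 17: ['paper'] (min_width=5, slack=6)
Line 18: ['picture'] (min_width=7, slack=4)
Line 19: ['plane'] (min_width=5, slack=6)
Line 20: ['universe'] (min_width=8, slack=3)
Line 21: ['machine'] (min_width=7, slack=4)

Answer: window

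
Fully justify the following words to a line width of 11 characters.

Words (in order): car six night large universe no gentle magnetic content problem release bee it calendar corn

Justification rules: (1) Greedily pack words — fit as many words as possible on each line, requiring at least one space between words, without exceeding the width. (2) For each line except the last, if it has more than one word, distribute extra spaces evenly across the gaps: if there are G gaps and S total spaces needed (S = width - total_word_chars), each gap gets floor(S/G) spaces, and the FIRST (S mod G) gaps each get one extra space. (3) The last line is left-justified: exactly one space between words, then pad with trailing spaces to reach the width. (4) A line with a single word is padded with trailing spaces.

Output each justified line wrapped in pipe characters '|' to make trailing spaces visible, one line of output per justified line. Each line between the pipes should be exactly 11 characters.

Line 1: ['car', 'six'] (min_width=7, slack=4)
Line 2: ['night', 'large'] (min_width=11, slack=0)
Line 3: ['universe', 'no'] (min_width=11, slack=0)
Line 4: ['gentle'] (min_width=6, slack=5)
Line 5: ['magnetic'] (min_width=8, slack=3)
Line 6: ['content'] (min_width=7, slack=4)
Line 7: ['problem'] (min_width=7, slack=4)
Line 8: ['release', 'bee'] (min_width=11, slack=0)
Line 9: ['it', 'calendar'] (min_width=11, slack=0)
Line 10: ['corn'] (min_width=4, slack=7)

Answer: |car     six|
|night large|
|universe no|
|gentle     |
|magnetic   |
|content    |
|problem    |
|release bee|
|it calendar|
|corn       |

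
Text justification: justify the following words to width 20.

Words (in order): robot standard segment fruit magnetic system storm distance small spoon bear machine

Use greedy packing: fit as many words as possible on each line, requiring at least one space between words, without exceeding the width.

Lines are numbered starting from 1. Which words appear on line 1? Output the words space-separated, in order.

Answer: robot standard

Derivation:
Line 1: ['robot', 'standard'] (min_width=14, slack=6)
Line 2: ['segment', 'fruit'] (min_width=13, slack=7)
Line 3: ['magnetic', 'system'] (min_width=15, slack=5)
Line 4: ['storm', 'distance', 'small'] (min_width=20, slack=0)
Line 5: ['spoon', 'bear', 'machine'] (min_width=18, slack=2)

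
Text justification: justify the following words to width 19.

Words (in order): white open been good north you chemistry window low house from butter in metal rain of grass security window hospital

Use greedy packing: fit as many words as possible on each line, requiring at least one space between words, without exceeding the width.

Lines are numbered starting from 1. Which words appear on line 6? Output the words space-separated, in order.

Line 1: ['white', 'open', 'been'] (min_width=15, slack=4)
Line 2: ['good', 'north', 'you'] (min_width=14, slack=5)
Line 3: ['chemistry', 'window'] (min_width=16, slack=3)
Line 4: ['low', 'house', 'from'] (min_width=14, slack=5)
Line 5: ['butter', 'in', 'metal'] (min_width=15, slack=4)
Line 6: ['rain', 'of', 'grass'] (min_width=13, slack=6)
Line 7: ['security', 'window'] (min_width=15, slack=4)
Line 8: ['hospital'] (min_width=8, slack=11)

Answer: rain of grass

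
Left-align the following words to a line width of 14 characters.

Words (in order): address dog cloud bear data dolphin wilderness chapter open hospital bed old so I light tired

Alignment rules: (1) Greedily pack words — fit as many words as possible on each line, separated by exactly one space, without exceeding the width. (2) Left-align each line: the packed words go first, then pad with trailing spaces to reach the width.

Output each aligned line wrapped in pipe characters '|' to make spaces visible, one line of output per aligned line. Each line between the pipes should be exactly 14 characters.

Answer: |address dog   |
|cloud bear    |
|data dolphin  |
|wilderness    |
|chapter open  |
|hospital bed  |
|old so I light|
|tired         |

Derivation:
Line 1: ['address', 'dog'] (min_width=11, slack=3)
Line 2: ['cloud', 'bear'] (min_width=10, slack=4)
Line 3: ['data', 'dolphin'] (min_width=12, slack=2)
Line 4: ['wilderness'] (min_width=10, slack=4)
Line 5: ['chapter', 'open'] (min_width=12, slack=2)
Line 6: ['hospital', 'bed'] (min_width=12, slack=2)
Line 7: ['old', 'so', 'I', 'light'] (min_width=14, slack=0)
Line 8: ['tired'] (min_width=5, slack=9)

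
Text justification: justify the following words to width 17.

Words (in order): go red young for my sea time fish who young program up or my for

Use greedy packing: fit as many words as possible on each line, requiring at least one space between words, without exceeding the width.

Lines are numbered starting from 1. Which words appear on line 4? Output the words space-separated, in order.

Line 1: ['go', 'red', 'young', 'for'] (min_width=16, slack=1)
Line 2: ['my', 'sea', 'time', 'fish'] (min_width=16, slack=1)
Line 3: ['who', 'young', 'program'] (min_width=17, slack=0)
Line 4: ['up', 'or', 'my', 'for'] (min_width=12, slack=5)

Answer: up or my for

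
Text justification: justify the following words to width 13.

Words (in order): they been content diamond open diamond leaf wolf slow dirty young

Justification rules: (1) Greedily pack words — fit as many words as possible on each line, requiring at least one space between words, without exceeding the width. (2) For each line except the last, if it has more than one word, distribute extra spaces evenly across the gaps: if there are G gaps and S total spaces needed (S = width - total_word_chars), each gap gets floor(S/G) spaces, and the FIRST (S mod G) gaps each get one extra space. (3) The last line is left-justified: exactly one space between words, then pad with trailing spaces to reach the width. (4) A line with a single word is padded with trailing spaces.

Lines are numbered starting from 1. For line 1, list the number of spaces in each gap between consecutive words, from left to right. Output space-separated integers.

Line 1: ['they', 'been'] (min_width=9, slack=4)
Line 2: ['content'] (min_width=7, slack=6)
Line 3: ['diamond', 'open'] (min_width=12, slack=1)
Line 4: ['diamond', 'leaf'] (min_width=12, slack=1)
Line 5: ['wolf', 'slow'] (min_width=9, slack=4)
Line 6: ['dirty', 'young'] (min_width=11, slack=2)

Answer: 5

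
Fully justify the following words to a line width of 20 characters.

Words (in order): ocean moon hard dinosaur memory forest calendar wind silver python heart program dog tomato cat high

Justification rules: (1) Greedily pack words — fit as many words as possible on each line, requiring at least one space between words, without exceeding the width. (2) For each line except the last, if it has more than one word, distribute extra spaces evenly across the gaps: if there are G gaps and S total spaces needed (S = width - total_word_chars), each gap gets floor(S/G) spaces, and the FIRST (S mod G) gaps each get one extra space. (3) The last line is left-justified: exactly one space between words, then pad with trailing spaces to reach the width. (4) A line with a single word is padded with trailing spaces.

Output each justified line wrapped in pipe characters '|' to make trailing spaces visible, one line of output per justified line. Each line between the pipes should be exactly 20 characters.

Line 1: ['ocean', 'moon', 'hard'] (min_width=15, slack=5)
Line 2: ['dinosaur', 'memory'] (min_width=15, slack=5)
Line 3: ['forest', 'calendar', 'wind'] (min_width=20, slack=0)
Line 4: ['silver', 'python', 'heart'] (min_width=19, slack=1)
Line 5: ['program', 'dog', 'tomato'] (min_width=18, slack=2)
Line 6: ['cat', 'high'] (min_width=8, slack=12)

Answer: |ocean    moon   hard|
|dinosaur      memory|
|forest calendar wind|
|silver  python heart|
|program  dog  tomato|
|cat high            |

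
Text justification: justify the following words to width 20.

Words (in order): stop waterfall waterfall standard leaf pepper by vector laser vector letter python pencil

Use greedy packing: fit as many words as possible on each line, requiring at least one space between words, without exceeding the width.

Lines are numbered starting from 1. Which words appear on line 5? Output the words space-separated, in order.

Answer: letter python pencil

Derivation:
Line 1: ['stop', 'waterfall'] (min_width=14, slack=6)
Line 2: ['waterfall', 'standard'] (min_width=18, slack=2)
Line 3: ['leaf', 'pepper', 'by'] (min_width=14, slack=6)
Line 4: ['vector', 'laser', 'vector'] (min_width=19, slack=1)
Line 5: ['letter', 'python', 'pencil'] (min_width=20, slack=0)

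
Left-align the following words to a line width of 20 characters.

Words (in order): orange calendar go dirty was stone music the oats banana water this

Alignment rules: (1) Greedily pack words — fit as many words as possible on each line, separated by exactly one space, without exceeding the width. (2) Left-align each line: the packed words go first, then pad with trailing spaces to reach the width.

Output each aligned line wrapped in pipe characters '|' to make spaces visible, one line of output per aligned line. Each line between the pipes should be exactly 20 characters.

Line 1: ['orange', 'calendar', 'go'] (min_width=18, slack=2)
Line 2: ['dirty', 'was', 'stone'] (min_width=15, slack=5)
Line 3: ['music', 'the', 'oats'] (min_width=14, slack=6)
Line 4: ['banana', 'water', 'this'] (min_width=17, slack=3)

Answer: |orange calendar go  |
|dirty was stone     |
|music the oats      |
|banana water this   |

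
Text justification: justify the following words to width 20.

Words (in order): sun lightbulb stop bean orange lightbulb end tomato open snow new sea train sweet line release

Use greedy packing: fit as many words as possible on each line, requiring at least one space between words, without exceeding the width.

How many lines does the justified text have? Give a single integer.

Answer: 6

Derivation:
Line 1: ['sun', 'lightbulb', 'stop'] (min_width=18, slack=2)
Line 2: ['bean', 'orange'] (min_width=11, slack=9)
Line 3: ['lightbulb', 'end', 'tomato'] (min_width=20, slack=0)
Line 4: ['open', 'snow', 'new', 'sea'] (min_width=17, slack=3)
Line 5: ['train', 'sweet', 'line'] (min_width=16, slack=4)
Line 6: ['release'] (min_width=7, slack=13)
Total lines: 6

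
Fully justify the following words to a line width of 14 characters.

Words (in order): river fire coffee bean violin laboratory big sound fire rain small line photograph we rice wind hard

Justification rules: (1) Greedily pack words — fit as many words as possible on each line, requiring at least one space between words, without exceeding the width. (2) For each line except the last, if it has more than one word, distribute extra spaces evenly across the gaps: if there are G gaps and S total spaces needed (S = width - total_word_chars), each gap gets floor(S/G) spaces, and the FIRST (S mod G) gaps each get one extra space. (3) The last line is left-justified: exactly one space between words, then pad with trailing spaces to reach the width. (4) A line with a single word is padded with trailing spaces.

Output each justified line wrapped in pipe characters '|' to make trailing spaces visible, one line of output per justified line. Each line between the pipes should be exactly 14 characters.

Answer: |river     fire|
|coffee    bean|
|violin        |
|laboratory big|
|sound     fire|
|rain     small|
|line          |
|photograph  we|
|rice wind hard|

Derivation:
Line 1: ['river', 'fire'] (min_width=10, slack=4)
Line 2: ['coffee', 'bean'] (min_width=11, slack=3)
Line 3: ['violin'] (min_width=6, slack=8)
Line 4: ['laboratory', 'big'] (min_width=14, slack=0)
Line 5: ['sound', 'fire'] (min_width=10, slack=4)
Line 6: ['rain', 'small'] (min_width=10, slack=4)
Line 7: ['line'] (min_width=4, slack=10)
Line 8: ['photograph', 'we'] (min_width=13, slack=1)
Line 9: ['rice', 'wind', 'hard'] (min_width=14, slack=0)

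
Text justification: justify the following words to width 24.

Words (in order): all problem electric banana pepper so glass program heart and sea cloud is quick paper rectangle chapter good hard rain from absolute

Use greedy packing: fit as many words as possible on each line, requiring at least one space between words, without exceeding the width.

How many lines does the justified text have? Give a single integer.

Answer: 6

Derivation:
Line 1: ['all', 'problem', 'electric'] (min_width=20, slack=4)
Line 2: ['banana', 'pepper', 'so', 'glass'] (min_width=22, slack=2)
Line 3: ['program', 'heart', 'and', 'sea'] (min_width=21, slack=3)
Line 4: ['cloud', 'is', 'quick', 'paper'] (min_width=20, slack=4)
Line 5: ['rectangle', 'chapter', 'good'] (min_width=22, slack=2)
Line 6: ['hard', 'rain', 'from', 'absolute'] (min_width=23, slack=1)
Total lines: 6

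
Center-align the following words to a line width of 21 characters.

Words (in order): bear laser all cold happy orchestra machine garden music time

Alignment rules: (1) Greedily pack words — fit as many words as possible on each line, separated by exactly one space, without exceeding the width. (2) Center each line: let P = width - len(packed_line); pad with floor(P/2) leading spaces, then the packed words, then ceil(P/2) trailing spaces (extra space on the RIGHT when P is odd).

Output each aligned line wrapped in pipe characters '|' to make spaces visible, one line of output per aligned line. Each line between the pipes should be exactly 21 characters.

Answer: | bear laser all cold |
|   happy orchestra   |
|machine garden music |
|        time         |

Derivation:
Line 1: ['bear', 'laser', 'all', 'cold'] (min_width=19, slack=2)
Line 2: ['happy', 'orchestra'] (min_width=15, slack=6)
Line 3: ['machine', 'garden', 'music'] (min_width=20, slack=1)
Line 4: ['time'] (min_width=4, slack=17)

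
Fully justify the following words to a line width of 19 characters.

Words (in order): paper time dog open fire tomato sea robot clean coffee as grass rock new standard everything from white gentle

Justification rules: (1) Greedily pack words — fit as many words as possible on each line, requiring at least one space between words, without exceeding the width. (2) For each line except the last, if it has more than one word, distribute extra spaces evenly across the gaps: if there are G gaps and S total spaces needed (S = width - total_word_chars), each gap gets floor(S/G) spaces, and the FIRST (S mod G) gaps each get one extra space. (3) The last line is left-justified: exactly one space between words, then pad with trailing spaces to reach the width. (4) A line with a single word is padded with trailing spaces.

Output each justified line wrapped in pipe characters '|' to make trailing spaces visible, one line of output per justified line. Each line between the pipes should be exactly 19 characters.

Answer: |paper time dog open|
|fire   tomato   sea|
|robot  clean coffee|
|as  grass  rock new|
|standard everything|
|from white gentle  |

Derivation:
Line 1: ['paper', 'time', 'dog', 'open'] (min_width=19, slack=0)
Line 2: ['fire', 'tomato', 'sea'] (min_width=15, slack=4)
Line 3: ['robot', 'clean', 'coffee'] (min_width=18, slack=1)
Line 4: ['as', 'grass', 'rock', 'new'] (min_width=17, slack=2)
Line 5: ['standard', 'everything'] (min_width=19, slack=0)
Line 6: ['from', 'white', 'gentle'] (min_width=17, slack=2)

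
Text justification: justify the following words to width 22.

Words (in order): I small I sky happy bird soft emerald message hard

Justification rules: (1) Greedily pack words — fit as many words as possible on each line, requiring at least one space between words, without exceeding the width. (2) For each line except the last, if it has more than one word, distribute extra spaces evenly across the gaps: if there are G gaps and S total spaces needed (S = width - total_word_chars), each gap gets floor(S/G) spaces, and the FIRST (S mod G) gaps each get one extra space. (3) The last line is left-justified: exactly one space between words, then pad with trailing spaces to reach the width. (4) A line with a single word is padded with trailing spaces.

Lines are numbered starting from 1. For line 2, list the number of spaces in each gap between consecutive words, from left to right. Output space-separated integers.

Answer: 4 3

Derivation:
Line 1: ['I', 'small', 'I', 'sky', 'happy'] (min_width=19, slack=3)
Line 2: ['bird', 'soft', 'emerald'] (min_width=17, slack=5)
Line 3: ['message', 'hard'] (min_width=12, slack=10)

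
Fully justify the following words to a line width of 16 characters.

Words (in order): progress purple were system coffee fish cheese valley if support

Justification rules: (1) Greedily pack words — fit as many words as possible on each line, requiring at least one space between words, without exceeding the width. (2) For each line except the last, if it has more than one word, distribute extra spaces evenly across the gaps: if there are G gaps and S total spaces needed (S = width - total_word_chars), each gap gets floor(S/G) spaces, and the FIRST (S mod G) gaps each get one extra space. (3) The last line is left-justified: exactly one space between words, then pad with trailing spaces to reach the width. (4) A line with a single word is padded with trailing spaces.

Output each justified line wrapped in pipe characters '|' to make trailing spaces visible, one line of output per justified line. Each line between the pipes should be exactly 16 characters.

Line 1: ['progress', 'purple'] (min_width=15, slack=1)
Line 2: ['were', 'system'] (min_width=11, slack=5)
Line 3: ['coffee', 'fish'] (min_width=11, slack=5)
Line 4: ['cheese', 'valley', 'if'] (min_width=16, slack=0)
Line 5: ['support'] (min_width=7, slack=9)

Answer: |progress  purple|
|were      system|
|coffee      fish|
|cheese valley if|
|support         |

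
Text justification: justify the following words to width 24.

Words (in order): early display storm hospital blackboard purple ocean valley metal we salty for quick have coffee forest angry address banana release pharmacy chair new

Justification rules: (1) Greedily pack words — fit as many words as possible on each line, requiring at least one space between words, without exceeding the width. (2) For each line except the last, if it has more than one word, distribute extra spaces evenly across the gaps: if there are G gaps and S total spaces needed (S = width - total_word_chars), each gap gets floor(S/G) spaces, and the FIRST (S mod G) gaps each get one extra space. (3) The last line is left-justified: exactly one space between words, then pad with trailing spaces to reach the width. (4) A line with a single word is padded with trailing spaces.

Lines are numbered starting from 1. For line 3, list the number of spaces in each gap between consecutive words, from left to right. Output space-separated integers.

Line 1: ['early', 'display', 'storm'] (min_width=19, slack=5)
Line 2: ['hospital', 'blackboard'] (min_width=19, slack=5)
Line 3: ['purple', 'ocean', 'valley'] (min_width=19, slack=5)
Line 4: ['metal', 'we', 'salty', 'for', 'quick'] (min_width=24, slack=0)
Line 5: ['have', 'coffee', 'forest', 'angry'] (min_width=24, slack=0)
Line 6: ['address', 'banana', 'release'] (min_width=22, slack=2)
Line 7: ['pharmacy', 'chair', 'new'] (min_width=18, slack=6)

Answer: 4 3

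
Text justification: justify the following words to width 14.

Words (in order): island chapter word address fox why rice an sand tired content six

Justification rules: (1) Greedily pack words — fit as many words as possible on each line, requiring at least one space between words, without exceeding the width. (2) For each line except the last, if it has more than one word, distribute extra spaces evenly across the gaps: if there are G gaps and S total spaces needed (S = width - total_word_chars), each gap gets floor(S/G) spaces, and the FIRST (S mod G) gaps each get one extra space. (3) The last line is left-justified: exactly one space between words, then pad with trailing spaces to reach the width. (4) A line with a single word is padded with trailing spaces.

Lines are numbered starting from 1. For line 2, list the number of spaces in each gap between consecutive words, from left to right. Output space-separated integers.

Answer: 3

Derivation:
Line 1: ['island', 'chapter'] (min_width=14, slack=0)
Line 2: ['word', 'address'] (min_width=12, slack=2)
Line 3: ['fox', 'why', 'rice'] (min_width=12, slack=2)
Line 4: ['an', 'sand', 'tired'] (min_width=13, slack=1)
Line 5: ['content', 'six'] (min_width=11, slack=3)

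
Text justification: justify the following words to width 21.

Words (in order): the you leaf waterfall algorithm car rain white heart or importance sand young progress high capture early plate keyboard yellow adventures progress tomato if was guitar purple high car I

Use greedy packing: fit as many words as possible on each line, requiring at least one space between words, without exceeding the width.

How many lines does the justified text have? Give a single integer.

Answer: 10

Derivation:
Line 1: ['the', 'you', 'leaf'] (min_width=12, slack=9)
Line 2: ['waterfall', 'algorithm'] (min_width=19, slack=2)
Line 3: ['car', 'rain', 'white', 'heart'] (min_width=20, slack=1)
Line 4: ['or', 'importance', 'sand'] (min_width=18, slack=3)
Line 5: ['young', 'progress', 'high'] (min_width=19, slack=2)
Line 6: ['capture', 'early', 'plate'] (min_width=19, slack=2)
Line 7: ['keyboard', 'yellow'] (min_width=15, slack=6)
Line 8: ['adventures', 'progress'] (min_width=19, slack=2)
Line 9: ['tomato', 'if', 'was', 'guitar'] (min_width=20, slack=1)
Line 10: ['purple', 'high', 'car', 'I'] (min_width=17, slack=4)
Total lines: 10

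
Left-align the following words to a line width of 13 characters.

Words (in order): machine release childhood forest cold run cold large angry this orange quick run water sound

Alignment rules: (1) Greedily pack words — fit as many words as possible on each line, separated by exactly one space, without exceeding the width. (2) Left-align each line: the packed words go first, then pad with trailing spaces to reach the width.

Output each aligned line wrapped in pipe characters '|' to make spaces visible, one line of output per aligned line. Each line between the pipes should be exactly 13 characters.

Line 1: ['machine'] (min_width=7, slack=6)
Line 2: ['release'] (min_width=7, slack=6)
Line 3: ['childhood'] (min_width=9, slack=4)
Line 4: ['forest', 'cold'] (min_width=11, slack=2)
Line 5: ['run', 'cold'] (min_width=8, slack=5)
Line 6: ['large', 'angry'] (min_width=11, slack=2)
Line 7: ['this', 'orange'] (min_width=11, slack=2)
Line 8: ['quick', 'run'] (min_width=9, slack=4)
Line 9: ['water', 'sound'] (min_width=11, slack=2)

Answer: |machine      |
|release      |
|childhood    |
|forest cold  |
|run cold     |
|large angry  |
|this orange  |
|quick run    |
|water sound  |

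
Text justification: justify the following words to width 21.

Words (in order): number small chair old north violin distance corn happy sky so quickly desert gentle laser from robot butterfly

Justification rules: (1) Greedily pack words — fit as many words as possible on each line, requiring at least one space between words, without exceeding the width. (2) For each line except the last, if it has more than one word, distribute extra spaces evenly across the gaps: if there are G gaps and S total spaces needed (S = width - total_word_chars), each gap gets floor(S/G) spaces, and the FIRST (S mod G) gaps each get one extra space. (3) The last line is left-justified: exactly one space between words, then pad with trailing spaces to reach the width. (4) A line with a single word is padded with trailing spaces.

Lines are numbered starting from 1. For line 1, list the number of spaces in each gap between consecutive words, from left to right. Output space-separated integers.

Line 1: ['number', 'small', 'chair'] (min_width=18, slack=3)
Line 2: ['old', 'north', 'violin'] (min_width=16, slack=5)
Line 3: ['distance', 'corn', 'happy'] (min_width=19, slack=2)
Line 4: ['sky', 'so', 'quickly', 'desert'] (min_width=21, slack=0)
Line 5: ['gentle', 'laser', 'from'] (min_width=17, slack=4)
Line 6: ['robot', 'butterfly'] (min_width=15, slack=6)

Answer: 3 2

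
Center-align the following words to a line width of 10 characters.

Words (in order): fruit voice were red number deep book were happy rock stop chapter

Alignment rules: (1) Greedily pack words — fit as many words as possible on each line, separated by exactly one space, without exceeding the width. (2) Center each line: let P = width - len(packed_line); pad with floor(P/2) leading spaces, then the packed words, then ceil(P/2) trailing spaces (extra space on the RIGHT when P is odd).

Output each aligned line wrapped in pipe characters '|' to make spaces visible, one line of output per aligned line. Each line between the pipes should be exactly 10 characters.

Line 1: ['fruit'] (min_width=5, slack=5)
Line 2: ['voice', 'were'] (min_width=10, slack=0)
Line 3: ['red', 'number'] (min_width=10, slack=0)
Line 4: ['deep', 'book'] (min_width=9, slack=1)
Line 5: ['were', 'happy'] (min_width=10, slack=0)
Line 6: ['rock', 'stop'] (min_width=9, slack=1)
Line 7: ['chapter'] (min_width=7, slack=3)

Answer: |  fruit   |
|voice were|
|red number|
|deep book |
|were happy|
|rock stop |
| chapter  |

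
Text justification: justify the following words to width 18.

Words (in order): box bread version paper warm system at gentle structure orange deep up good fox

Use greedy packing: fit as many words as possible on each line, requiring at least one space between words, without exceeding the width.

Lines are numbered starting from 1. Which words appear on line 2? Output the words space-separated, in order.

Answer: paper warm system

Derivation:
Line 1: ['box', 'bread', 'version'] (min_width=17, slack=1)
Line 2: ['paper', 'warm', 'system'] (min_width=17, slack=1)
Line 3: ['at', 'gentle'] (min_width=9, slack=9)
Line 4: ['structure', 'orange'] (min_width=16, slack=2)
Line 5: ['deep', 'up', 'good', 'fox'] (min_width=16, slack=2)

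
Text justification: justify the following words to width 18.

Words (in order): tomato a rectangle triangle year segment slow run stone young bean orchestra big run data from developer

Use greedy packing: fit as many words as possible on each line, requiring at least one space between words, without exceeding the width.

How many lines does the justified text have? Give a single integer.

Answer: 7

Derivation:
Line 1: ['tomato', 'a', 'rectangle'] (min_width=18, slack=0)
Line 2: ['triangle', 'year'] (min_width=13, slack=5)
Line 3: ['segment', 'slow', 'run'] (min_width=16, slack=2)
Line 4: ['stone', 'young', 'bean'] (min_width=16, slack=2)
Line 5: ['orchestra', 'big', 'run'] (min_width=17, slack=1)
Line 6: ['data', 'from'] (min_width=9, slack=9)
Line 7: ['developer'] (min_width=9, slack=9)
Total lines: 7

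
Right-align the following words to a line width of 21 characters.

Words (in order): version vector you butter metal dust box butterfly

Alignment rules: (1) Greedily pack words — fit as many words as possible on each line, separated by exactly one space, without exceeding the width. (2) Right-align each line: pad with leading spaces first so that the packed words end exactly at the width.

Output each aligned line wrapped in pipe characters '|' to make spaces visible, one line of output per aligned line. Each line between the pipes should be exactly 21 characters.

Line 1: ['version', 'vector', 'you'] (min_width=18, slack=3)
Line 2: ['butter', 'metal', 'dust', 'box'] (min_width=21, slack=0)
Line 3: ['butterfly'] (min_width=9, slack=12)

Answer: |   version vector you|
|butter metal dust box|
|            butterfly|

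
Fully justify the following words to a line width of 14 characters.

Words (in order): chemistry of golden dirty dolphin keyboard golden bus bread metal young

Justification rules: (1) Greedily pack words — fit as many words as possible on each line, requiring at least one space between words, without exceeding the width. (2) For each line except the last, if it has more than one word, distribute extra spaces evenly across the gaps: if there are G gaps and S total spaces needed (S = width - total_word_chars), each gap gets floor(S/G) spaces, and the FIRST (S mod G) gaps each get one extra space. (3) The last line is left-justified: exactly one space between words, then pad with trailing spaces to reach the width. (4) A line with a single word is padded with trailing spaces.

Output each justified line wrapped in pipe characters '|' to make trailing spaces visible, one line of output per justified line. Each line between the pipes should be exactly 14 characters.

Answer: |chemistry   of|
|golden   dirty|
|dolphin       |
|keyboard      |
|golden     bus|
|bread    metal|
|young         |

Derivation:
Line 1: ['chemistry', 'of'] (min_width=12, slack=2)
Line 2: ['golden', 'dirty'] (min_width=12, slack=2)
Line 3: ['dolphin'] (min_width=7, slack=7)
Line 4: ['keyboard'] (min_width=8, slack=6)
Line 5: ['golden', 'bus'] (min_width=10, slack=4)
Line 6: ['bread', 'metal'] (min_width=11, slack=3)
Line 7: ['young'] (min_width=5, slack=9)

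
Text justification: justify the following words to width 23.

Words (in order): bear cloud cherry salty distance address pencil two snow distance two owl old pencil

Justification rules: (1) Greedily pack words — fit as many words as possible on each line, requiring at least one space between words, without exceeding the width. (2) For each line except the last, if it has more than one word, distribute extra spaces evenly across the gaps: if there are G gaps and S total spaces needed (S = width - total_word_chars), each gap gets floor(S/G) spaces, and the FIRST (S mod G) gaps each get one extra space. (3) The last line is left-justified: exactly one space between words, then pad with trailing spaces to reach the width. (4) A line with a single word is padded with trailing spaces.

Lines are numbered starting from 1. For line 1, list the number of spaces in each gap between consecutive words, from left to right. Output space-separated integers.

Answer: 1 1 1

Derivation:
Line 1: ['bear', 'cloud', 'cherry', 'salty'] (min_width=23, slack=0)
Line 2: ['distance', 'address', 'pencil'] (min_width=23, slack=0)
Line 3: ['two', 'snow', 'distance', 'two'] (min_width=21, slack=2)
Line 4: ['owl', 'old', 'pencil'] (min_width=14, slack=9)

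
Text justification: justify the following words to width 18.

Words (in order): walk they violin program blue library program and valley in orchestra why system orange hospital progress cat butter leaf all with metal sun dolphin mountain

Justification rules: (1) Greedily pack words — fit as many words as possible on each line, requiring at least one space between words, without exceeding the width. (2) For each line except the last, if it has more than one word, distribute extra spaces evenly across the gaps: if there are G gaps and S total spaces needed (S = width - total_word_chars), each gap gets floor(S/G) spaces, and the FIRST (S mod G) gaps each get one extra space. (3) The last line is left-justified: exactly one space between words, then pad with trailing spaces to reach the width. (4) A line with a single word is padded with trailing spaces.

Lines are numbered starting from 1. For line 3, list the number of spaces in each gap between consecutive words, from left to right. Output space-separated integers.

Line 1: ['walk', 'they', 'violin'] (min_width=16, slack=2)
Line 2: ['program', 'blue'] (min_width=12, slack=6)
Line 3: ['library', 'program'] (min_width=15, slack=3)
Line 4: ['and', 'valley', 'in'] (min_width=13, slack=5)
Line 5: ['orchestra', 'why'] (min_width=13, slack=5)
Line 6: ['system', 'orange'] (min_width=13, slack=5)
Line 7: ['hospital', 'progress'] (min_width=17, slack=1)
Line 8: ['cat', 'butter', 'leaf'] (min_width=15, slack=3)
Line 9: ['all', 'with', 'metal', 'sun'] (min_width=18, slack=0)
Line 10: ['dolphin', 'mountain'] (min_width=16, slack=2)

Answer: 4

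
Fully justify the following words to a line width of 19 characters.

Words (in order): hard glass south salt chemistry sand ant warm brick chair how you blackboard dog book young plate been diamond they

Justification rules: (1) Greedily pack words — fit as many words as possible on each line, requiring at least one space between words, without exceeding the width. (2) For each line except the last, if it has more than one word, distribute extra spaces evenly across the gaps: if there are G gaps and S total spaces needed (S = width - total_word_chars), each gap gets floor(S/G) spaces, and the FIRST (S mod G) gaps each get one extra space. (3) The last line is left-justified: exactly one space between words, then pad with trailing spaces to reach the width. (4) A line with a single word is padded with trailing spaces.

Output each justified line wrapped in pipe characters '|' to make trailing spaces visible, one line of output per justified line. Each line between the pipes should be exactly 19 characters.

Line 1: ['hard', 'glass', 'south'] (min_width=16, slack=3)
Line 2: ['salt', 'chemistry', 'sand'] (min_width=19, slack=0)
Line 3: ['ant', 'warm', 'brick'] (min_width=14, slack=5)
Line 4: ['chair', 'how', 'you'] (min_width=13, slack=6)
Line 5: ['blackboard', 'dog', 'book'] (min_width=19, slack=0)
Line 6: ['young', 'plate', 'been'] (min_width=16, slack=3)
Line 7: ['diamond', 'they'] (min_width=12, slack=7)

Answer: |hard   glass  south|
|salt chemistry sand|
|ant    warm   brick|
|chair    how    you|
|blackboard dog book|
|young   plate  been|
|diamond they       |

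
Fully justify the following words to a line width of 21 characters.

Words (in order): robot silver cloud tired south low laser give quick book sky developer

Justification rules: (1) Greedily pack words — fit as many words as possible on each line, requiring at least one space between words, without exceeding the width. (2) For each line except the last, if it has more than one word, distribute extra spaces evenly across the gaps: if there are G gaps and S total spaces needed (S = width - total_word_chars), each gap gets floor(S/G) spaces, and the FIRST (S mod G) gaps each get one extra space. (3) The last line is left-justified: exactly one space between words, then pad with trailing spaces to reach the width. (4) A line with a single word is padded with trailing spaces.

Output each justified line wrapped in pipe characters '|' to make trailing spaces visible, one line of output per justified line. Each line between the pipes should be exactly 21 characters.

Line 1: ['robot', 'silver', 'cloud'] (min_width=18, slack=3)
Line 2: ['tired', 'south', 'low', 'laser'] (min_width=21, slack=0)
Line 3: ['give', 'quick', 'book', 'sky'] (min_width=19, slack=2)
Line 4: ['developer'] (min_width=9, slack=12)

Answer: |robot   silver  cloud|
|tired south low laser|
|give  quick  book sky|
|developer            |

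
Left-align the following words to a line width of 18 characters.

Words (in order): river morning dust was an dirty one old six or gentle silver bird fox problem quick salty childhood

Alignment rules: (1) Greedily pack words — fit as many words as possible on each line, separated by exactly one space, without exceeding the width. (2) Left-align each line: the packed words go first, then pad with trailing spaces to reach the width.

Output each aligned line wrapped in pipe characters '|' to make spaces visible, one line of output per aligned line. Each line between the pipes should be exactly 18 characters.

Answer: |river morning dust|
|was an dirty one  |
|old six or gentle |
|silver bird fox   |
|problem quick     |
|salty childhood   |

Derivation:
Line 1: ['river', 'morning', 'dust'] (min_width=18, slack=0)
Line 2: ['was', 'an', 'dirty', 'one'] (min_width=16, slack=2)
Line 3: ['old', 'six', 'or', 'gentle'] (min_width=17, slack=1)
Line 4: ['silver', 'bird', 'fox'] (min_width=15, slack=3)
Line 5: ['problem', 'quick'] (min_width=13, slack=5)
Line 6: ['salty', 'childhood'] (min_width=15, slack=3)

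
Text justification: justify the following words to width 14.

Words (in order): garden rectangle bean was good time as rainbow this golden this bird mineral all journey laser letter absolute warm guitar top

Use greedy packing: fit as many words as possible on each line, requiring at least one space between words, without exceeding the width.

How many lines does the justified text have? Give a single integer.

Line 1: ['garden'] (min_width=6, slack=8)
Line 2: ['rectangle', 'bean'] (min_width=14, slack=0)
Line 3: ['was', 'good', 'time'] (min_width=13, slack=1)
Line 4: ['as', 'rainbow'] (min_width=10, slack=4)
Line 5: ['this', 'golden'] (min_width=11, slack=3)
Line 6: ['this', 'bird'] (min_width=9, slack=5)
Line 7: ['mineral', 'all'] (min_width=11, slack=3)
Line 8: ['journey', 'laser'] (min_width=13, slack=1)
Line 9: ['letter'] (min_width=6, slack=8)
Line 10: ['absolute', 'warm'] (min_width=13, slack=1)
Line 11: ['guitar', 'top'] (min_width=10, slack=4)
Total lines: 11

Answer: 11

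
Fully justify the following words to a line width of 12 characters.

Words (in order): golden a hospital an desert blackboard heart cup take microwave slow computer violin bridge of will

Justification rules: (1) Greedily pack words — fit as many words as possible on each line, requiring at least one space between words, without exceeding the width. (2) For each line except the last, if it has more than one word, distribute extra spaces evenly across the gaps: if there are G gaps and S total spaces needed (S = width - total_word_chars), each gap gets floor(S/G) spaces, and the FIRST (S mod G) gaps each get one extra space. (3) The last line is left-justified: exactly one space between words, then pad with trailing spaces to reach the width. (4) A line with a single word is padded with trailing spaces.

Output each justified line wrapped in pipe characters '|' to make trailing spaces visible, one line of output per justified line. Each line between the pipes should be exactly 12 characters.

Answer: |golden     a|
|hospital  an|
|desert      |
|blackboard  |
|heart    cup|
|take        |
|microwave   |
|slow        |
|computer    |
|violin      |
|bridge    of|
|will        |

Derivation:
Line 1: ['golden', 'a'] (min_width=8, slack=4)
Line 2: ['hospital', 'an'] (min_width=11, slack=1)
Line 3: ['desert'] (min_width=6, slack=6)
Line 4: ['blackboard'] (min_width=10, slack=2)
Line 5: ['heart', 'cup'] (min_width=9, slack=3)
Line 6: ['take'] (min_width=4, slack=8)
Line 7: ['microwave'] (min_width=9, slack=3)
Line 8: ['slow'] (min_width=4, slack=8)
Line 9: ['computer'] (min_width=8, slack=4)
Line 10: ['violin'] (min_width=6, slack=6)
Line 11: ['bridge', 'of'] (min_width=9, slack=3)
Line 12: ['will'] (min_width=4, slack=8)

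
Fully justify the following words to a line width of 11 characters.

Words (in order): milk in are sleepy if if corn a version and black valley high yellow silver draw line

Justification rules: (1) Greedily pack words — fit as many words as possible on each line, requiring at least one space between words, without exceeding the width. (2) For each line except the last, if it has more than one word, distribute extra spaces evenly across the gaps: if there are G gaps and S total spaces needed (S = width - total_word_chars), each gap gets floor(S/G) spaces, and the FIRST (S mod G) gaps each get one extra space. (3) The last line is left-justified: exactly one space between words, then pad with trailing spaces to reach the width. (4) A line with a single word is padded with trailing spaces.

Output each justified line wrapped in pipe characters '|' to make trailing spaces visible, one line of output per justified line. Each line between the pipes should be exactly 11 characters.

Answer: |milk in are|
|sleepy   if|
|if  corn  a|
|version and|
|black      |
|valley high|
|yellow     |
|silver draw|
|line       |

Derivation:
Line 1: ['milk', 'in', 'are'] (min_width=11, slack=0)
Line 2: ['sleepy', 'if'] (min_width=9, slack=2)
Line 3: ['if', 'corn', 'a'] (min_width=9, slack=2)
Line 4: ['version', 'and'] (min_width=11, slack=0)
Line 5: ['black'] (min_width=5, slack=6)
Line 6: ['valley', 'high'] (min_width=11, slack=0)
Line 7: ['yellow'] (min_width=6, slack=5)
Line 8: ['silver', 'draw'] (min_width=11, slack=0)
Line 9: ['line'] (min_width=4, slack=7)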